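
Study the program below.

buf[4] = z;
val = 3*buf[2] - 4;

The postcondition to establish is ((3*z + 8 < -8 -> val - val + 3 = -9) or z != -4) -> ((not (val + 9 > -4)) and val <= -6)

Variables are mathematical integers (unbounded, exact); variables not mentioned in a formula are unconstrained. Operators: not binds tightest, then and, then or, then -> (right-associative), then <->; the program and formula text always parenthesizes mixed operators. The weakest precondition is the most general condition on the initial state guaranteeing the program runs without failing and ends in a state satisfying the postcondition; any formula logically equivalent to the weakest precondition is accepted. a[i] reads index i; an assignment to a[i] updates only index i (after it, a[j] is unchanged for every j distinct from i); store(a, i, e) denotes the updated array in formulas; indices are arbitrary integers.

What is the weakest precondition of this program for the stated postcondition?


Working backward. After the program, the postcondition ((3*z + 8 < -8 -> val - val + 3 = -9) or z != -4) -> ((not (val + 9 > -4)) and val <= -6) must hold; in canonical form it is ((not (3*z < -16)) or z != -4) -> ((not (val > -13)) and val <= -6).
Before val := 3*buf[2] - 4: ((not (3*z < -16)) or z != -4) -> ((not (3*buf[2] > -9)) and 3*buf[2] <= -2)
Before buf[4] := z: ((not (3*z < -16)) or z != -4) -> ((not (3*buf[2] > -9)) and 3*buf[2] <= -2)
Answer: WP = ((not (3*z < -16)) or z != -4) -> ((not (3*buf[2] > -9)) and 3*buf[2] <= -2)


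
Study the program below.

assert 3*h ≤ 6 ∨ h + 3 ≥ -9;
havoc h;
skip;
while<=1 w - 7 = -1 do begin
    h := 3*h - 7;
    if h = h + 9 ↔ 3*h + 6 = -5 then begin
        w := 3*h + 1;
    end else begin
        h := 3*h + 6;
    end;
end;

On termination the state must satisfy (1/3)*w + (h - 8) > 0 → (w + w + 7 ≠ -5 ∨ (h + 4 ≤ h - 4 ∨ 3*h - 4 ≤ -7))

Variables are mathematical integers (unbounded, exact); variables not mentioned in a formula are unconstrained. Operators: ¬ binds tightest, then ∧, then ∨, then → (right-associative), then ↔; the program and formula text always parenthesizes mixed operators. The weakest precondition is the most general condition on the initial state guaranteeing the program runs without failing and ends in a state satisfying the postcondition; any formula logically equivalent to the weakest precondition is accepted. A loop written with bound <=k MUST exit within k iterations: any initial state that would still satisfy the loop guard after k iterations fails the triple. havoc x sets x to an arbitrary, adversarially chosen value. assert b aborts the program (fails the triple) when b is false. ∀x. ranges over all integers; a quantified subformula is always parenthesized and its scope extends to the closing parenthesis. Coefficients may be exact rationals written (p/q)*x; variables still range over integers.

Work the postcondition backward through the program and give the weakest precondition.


Working backward. After the program, the postcondition (1/3)*w + (h - 8) > 0 → (w + w + 7 ≠ -5 ∨ (h + 4 ≤ h - 4 ∨ 3*h - 4 ≤ -7)) must hold; in canonical form it is h + (1/3)*w > 8 → (2*w ≠ -12 ∨ 3*h ≤ -3).
Before the loop (bound <=1), unroll the exhaustion recursion (WP_0 = exit-now case; WP_j = one more guarded iteration, up to j = 1):
  WP_0: (¬(w = 6)) ∧ (h + (1/3)*w > 8 → (2*w ≠ -12 ∨ 3*h ≤ -3))
  WP_1: (w = 6 → (((¬(9*h = 10)) → ((¬(9*h = 26)) ∧ (6*h > 65/3 → (18*h ≠ 28 ∨ 9*h ≤ 18)))) ∧ (9*h = 10 → ((¬(w = 6)) ∧ (9*h + (1/3)*w > 23 → (2*w ≠ -12 ∨ 27*h ≤ 42)))))) ∧ ((¬(w = 6)) → (h + (1/3)*w > 8 → (2*w ≠ -12 ∨ 3*h ≤ -3)))
So before the loop: (w = 6 → (((¬(9*h = 10)) → ((¬(9*h = 26)) ∧ (6*h > 65/3 → (18*h ≠ 28 ∨ 9*h ≤ 18)))) ∧ (9*h = 10 → ((¬(w = 6)) ∧ (9*h + (1/3)*w > 23 → (2*w ≠ -12 ∨ 27*h ≤ 42)))))) ∧ ((¬(w = 6)) → (h + (1/3)*w > 8 → (2*w ≠ -12 ∨ 3*h ≤ -3)))
Before skip: (w = 6 → (((¬(9*h = 10)) → ((¬(9*h = 26)) ∧ (6*h > 65/3 → (18*h ≠ 28 ∨ 9*h ≤ 18)))) ∧ (9*h = 10 → ((¬(w = 6)) ∧ (9*h + (1/3)*w > 23 → (2*w ≠ -12 ∨ 27*h ≤ 42)))))) ∧ ((¬(w = 6)) → (h + (1/3)*w > 8 → (2*w ≠ -12 ∨ 3*h ≤ -3)))
Before havoc h: ∀h_1. ((w = 6 → (((¬(9*h_1 = 10)) → ((¬(9*h_1 = 26)) ∧ (6*h_1 > 65/3 → (18*h_1 ≠ 28 ∨ 9*h_1 ≤ 18)))) ∧ (9*h_1 = 10 → ((¬(w = 6)) ∧ (9*h_1 + (1/3)*w > 23 → (2*w ≠ -12 ∨ 27*h_1 ≤ 42)))))) ∧ ((¬(w = 6)) → (h_1 + (1/3)*w > 8 → (2*w ≠ -12 ∨ 3*h_1 ≤ -3))))
Before assert 3*h ≤ 6 ∨ h + 3 ≥ -9: (3*h ≤ 6 ∨ h ≥ -12) ∧ (∀h_1. ((w = 6 → (((¬(9*h_1 = 10)) → ((¬(9*h_1 = 26)) ∧ (6*h_1 > 65/3 → (18*h_1 ≠ 28 ∨ 9*h_1 ≤ 18)))) ∧ (9*h_1 = 10 → ((¬(w = 6)) ∧ (9*h_1 + (1/3)*w > 23 → (2*w ≠ -12 ∨ 27*h_1 ≤ 42)))))) ∧ ((¬(w = 6)) → (h_1 + (1/3)*w > 8 → (2*w ≠ -12 ∨ 3*h_1 ≤ -3)))))
Answer: WP = (3*h ≤ 6 ∨ h ≥ -12) ∧ (∀h_1. ((w = 6 → (((¬(9*h_1 = 10)) → ((¬(9*h_1 = 26)) ∧ (6*h_1 > 65/3 → (18*h_1 ≠ 28 ∨ 9*h_1 ≤ 18)))) ∧ (9*h_1 = 10 → ((¬(w = 6)) ∧ (9*h_1 + (1/3)*w > 23 → (2*w ≠ -12 ∨ 27*h_1 ≤ 42)))))) ∧ ((¬(w = 6)) → (h_1 + (1/3)*w > 8 → (2*w ≠ -12 ∨ 3*h_1 ≤ -3)))))


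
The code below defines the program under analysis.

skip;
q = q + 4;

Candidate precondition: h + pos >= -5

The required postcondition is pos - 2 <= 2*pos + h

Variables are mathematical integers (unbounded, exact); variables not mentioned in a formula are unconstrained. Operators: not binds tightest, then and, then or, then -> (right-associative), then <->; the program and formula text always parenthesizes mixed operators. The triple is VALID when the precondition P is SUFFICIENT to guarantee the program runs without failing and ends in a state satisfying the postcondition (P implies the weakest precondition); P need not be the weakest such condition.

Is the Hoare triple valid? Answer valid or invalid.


Working backward. After the program, the postcondition pos - 2 <= 2*pos + h must hold; in canonical form it is h + pos >= -2.
Before q := q + 4: h + pos >= -2
Before skip: h + pos >= -2
The weakest precondition is h + pos >= -2.
Check whether h + pos >= -5 implies it.
Countermodel: at the initial state h = -5, pos = 0, the precondition holds but the weakest precondition fails.
Answer: invalid


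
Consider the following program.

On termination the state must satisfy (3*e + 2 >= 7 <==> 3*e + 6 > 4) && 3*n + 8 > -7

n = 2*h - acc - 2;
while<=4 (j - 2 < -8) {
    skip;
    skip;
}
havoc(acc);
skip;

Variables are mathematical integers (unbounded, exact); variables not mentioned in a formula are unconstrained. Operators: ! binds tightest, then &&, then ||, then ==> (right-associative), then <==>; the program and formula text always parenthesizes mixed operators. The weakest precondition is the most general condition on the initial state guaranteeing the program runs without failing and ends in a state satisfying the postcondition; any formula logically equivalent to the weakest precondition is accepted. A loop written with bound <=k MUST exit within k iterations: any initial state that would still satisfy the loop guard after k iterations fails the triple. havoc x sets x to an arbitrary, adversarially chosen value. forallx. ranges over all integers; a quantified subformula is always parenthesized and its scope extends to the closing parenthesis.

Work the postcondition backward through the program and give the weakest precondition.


Working backward. After the program, the postcondition (3*e + 2 >= 7 <==> 3*e + 6 > 4) && 3*n + 8 > -7 must hold; in canonical form it is (3*e >= 5 <==> 3*e > -2) && 3*n > -15.
Before skip: (3*e >= 5 <==> 3*e > -2) && 3*n > -15
Before havoc acc: (3*e >= 5 <==> 3*e > -2) && 3*n > -15
Before the loop (bound <=4), unroll the exhaustion recursion (WP_0 = exit-now case; WP_j = one more guarded iteration, up to j = 4):
  WP_0: (!(j < -6)) && (3*e >= 5 <==> 3*e > -2) && 3*n > -15
  WP_1: (j < -6 ==> ((!(j < -6)) && (3*e >= 5 <==> 3*e > -2) && 3*n > -15)) && ((!(j < -6)) ==> ((3*e >= 5 <==> 3*e > -2) && 3*n > -15))
  WP_2: (j < -6 ==> ((j < -6 ==> ((!(j < -6)) && (3*e >= 5 <==> 3*e > -2) && 3*n > -15)) && ((!(j < -6)) ==> ((3*e >= 5 <==> 3*e > -2) && 3*n > -15)))) && ((!(j < -6)) ==> ((3*e >= 5 <==> 3*e > -2) && 3*n > -15))
  WP_3: (j < -6 ==> ((j < -6 ==> ((j < -6 ==> ((!(j < -6)) && (3*e >= 5 <==> 3*e > -2) && 3*n > -15)) && ((!(j < -6)) ==> ((3*e >= 5 <==> 3*e > -2) && 3*n > -15)))) && ((!(j < -6)) ==> ((3*e >= 5 <==> 3*e > -2) && 3*n > -15)))) && ((!(j < -6)) ==> ((3*e >= 5 <==> 3*e > -2) && 3*n > -15))
  WP_4: (j < -6 ==> ((j < -6 ==> ((j < -6 ==> ((j < -6 ==> ((!(j < -6)) && (3*e >= 5 <==> 3*e > -2) && 3*n > -15)) && ((!(j < -6)) ==> ((3*e >= 5 <==> 3*e > -2) && 3*n > -15)))) && ((!(j < -6)) ==> ((3*e >= 5 <==> 3*e > -2) && 3*n > -15)))) && ((!(j < -6)) ==> ((3*e >= 5 <==> 3*e > -2) && 3*n > -15)))) && ((!(j < -6)) ==> ((3*e >= 5 <==> 3*e > -2) && 3*n > -15))
So before the loop: (j < -6 ==> ((j < -6 ==> ((j < -6 ==> ((j < -6 ==> ((!(j < -6)) && (3*e >= 5 <==> 3*e > -2) && 3*n > -15)) && ((!(j < -6)) ==> ((3*e >= 5 <==> 3*e > -2) && 3*n > -15)))) && ((!(j < -6)) ==> ((3*e >= 5 <==> 3*e > -2) && 3*n > -15)))) && ((!(j < -6)) ==> ((3*e >= 5 <==> 3*e > -2) && 3*n > -15)))) && ((!(j < -6)) ==> ((3*e >= 5 <==> 3*e > -2) && 3*n > -15))
Before n := 2*h - acc - 2: (j < -6 ==> ((j < -6 ==> ((j < -6 ==> ((j < -6 ==> ((!(j < -6)) && (3*e >= 5 <==> 3*e > -2) && 6*h > 3*acc - 9)) && ((!(j < -6)) ==> ((3*e >= 5 <==> 3*e > -2) && 6*h > 3*acc - 9)))) && ((!(j < -6)) ==> ((3*e >= 5 <==> 3*e > -2) && 6*h > 3*acc - 9)))) && ((!(j < -6)) ==> ((3*e >= 5 <==> 3*e > -2) && 6*h > 3*acc - 9)))) && ((!(j < -6)) ==> ((3*e >= 5 <==> 3*e > -2) && 6*h > 3*acc - 9))
Answer: WP = (j < -6 ==> ((j < -6 ==> ((j < -6 ==> ((j < -6 ==> ((!(j < -6)) && (3*e >= 5 <==> 3*e > -2) && 6*h > 3*acc - 9)) && ((!(j < -6)) ==> ((3*e >= 5 <==> 3*e > -2) && 6*h > 3*acc - 9)))) && ((!(j < -6)) ==> ((3*e >= 5 <==> 3*e > -2) && 6*h > 3*acc - 9)))) && ((!(j < -6)) ==> ((3*e >= 5 <==> 3*e > -2) && 6*h > 3*acc - 9)))) && ((!(j < -6)) ==> ((3*e >= 5 <==> 3*e > -2) && 6*h > 3*acc - 9))


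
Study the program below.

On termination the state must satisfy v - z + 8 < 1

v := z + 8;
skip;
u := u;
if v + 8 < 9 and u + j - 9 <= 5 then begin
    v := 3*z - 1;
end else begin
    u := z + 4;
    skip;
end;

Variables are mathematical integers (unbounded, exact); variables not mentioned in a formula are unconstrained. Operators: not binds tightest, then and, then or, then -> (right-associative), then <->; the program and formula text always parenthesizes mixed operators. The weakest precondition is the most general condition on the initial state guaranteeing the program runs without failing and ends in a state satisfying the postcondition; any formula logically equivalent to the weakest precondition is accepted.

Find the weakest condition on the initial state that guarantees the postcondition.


Working backward. After the program, the postcondition v - z + 8 < 1 must hold; in canonical form it is v < z - 7.
Then branch requires 2*z < -6; else branch requires v < z - 7.
Before the if: ((v < 1 and j + u <= 14) -> 2*z < -6) and ((not (v < 1 and j + u <= 14)) -> v < z - 7)
Before u := u: ((v < 1 and j + u <= 14) -> 2*z < -6) and ((not (v < 1 and j + u <= 14)) -> v < z - 7)
Before skip: ((v < 1 and j + u <= 14) -> 2*z < -6) and ((not (v < 1 and j + u <= 14)) -> v < z - 7)
Before v := z + 8: ((z < -7 and j + u <= 14) -> 2*z < -6) and z < -7 and j + u <= 14
Answer: WP = ((z < -7 and j + u <= 14) -> 2*z < -6) and z < -7 and j + u <= 14


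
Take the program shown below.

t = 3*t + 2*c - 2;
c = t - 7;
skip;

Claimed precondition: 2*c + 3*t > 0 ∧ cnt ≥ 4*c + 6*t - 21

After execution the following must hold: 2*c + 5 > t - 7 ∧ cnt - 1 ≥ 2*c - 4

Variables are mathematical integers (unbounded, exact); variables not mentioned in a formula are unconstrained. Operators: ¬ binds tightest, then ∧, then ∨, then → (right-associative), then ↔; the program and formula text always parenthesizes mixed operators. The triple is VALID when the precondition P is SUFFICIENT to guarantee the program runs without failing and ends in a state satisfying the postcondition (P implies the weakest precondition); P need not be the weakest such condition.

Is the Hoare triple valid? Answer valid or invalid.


Working backward. After the program, the postcondition 2*c + 5 > t - 7 ∧ cnt - 1 ≥ 2*c - 4 must hold; in canonical form it is 2*c > t - 12 ∧ cnt ≥ 2*c - 3.
Before skip: 2*c > t - 12 ∧ cnt ≥ 2*c - 3
Before c := t - 7: t > 2 ∧ cnt ≥ 2*t - 17
Before t := 3*t + 2*c - 2: 2*c + 3*t > 4 ∧ cnt ≥ 4*c + 6*t - 21
The weakest precondition is 2*c + 3*t > 4 ∧ cnt ≥ 4*c + 6*t - 21.
Check whether 2*c + 3*t > 0 ∧ cnt ≥ 4*c + 6*t - 21 implies it.
Countermodel: at the initial state c = -1, cnt = -19, t = 1, the precondition holds but the weakest precondition fails.
Answer: invalid


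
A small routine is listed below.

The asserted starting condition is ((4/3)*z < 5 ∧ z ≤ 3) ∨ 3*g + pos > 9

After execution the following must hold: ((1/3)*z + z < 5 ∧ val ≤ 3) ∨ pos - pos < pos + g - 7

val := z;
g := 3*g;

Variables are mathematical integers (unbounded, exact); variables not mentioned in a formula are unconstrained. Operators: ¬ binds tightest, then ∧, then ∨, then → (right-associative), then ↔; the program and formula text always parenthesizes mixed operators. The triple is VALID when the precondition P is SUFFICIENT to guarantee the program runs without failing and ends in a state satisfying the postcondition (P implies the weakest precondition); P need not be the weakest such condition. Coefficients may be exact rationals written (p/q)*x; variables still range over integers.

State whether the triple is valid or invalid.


Working backward. After the program, the postcondition ((1/3)*z + z < 5 ∧ val ≤ 3) ∨ pos - pos < pos + g - 7 must hold; in canonical form it is ((4/3)*z < 5 ∧ val ≤ 3) ∨ g + pos > 7.
Before g := 3*g: ((4/3)*z < 5 ∧ val ≤ 3) ∨ 3*g + pos > 7
Before val := z: ((4/3)*z < 5 ∧ z ≤ 3) ∨ 3*g + pos > 7
The weakest precondition is ((4/3)*z < 5 ∧ z ≤ 3) ∨ 3*g + pos > 7.
Check whether ((4/3)*z < 5 ∧ z ≤ 3) ∨ 3*g + pos > 9 implies it.
Every state satisfying the precondition satisfies the weakest precondition: the implication holds.
Answer: valid


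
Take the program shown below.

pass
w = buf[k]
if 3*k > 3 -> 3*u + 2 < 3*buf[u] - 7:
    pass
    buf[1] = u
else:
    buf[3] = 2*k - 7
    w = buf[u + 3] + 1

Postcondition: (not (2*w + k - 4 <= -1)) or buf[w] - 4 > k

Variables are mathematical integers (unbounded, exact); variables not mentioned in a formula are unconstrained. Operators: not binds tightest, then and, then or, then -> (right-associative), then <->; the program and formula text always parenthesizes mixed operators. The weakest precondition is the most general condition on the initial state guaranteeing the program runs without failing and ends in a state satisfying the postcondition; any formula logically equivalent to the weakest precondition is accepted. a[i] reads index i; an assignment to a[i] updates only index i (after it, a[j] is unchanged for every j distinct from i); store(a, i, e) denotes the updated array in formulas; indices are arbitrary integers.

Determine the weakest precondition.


Working backward. After the program, the postcondition (not (2*w + k - 4 <= -1)) or buf[w] - 4 > k must hold; in canonical form it is (not (k + 2*w <= 3)) or buf[w] > k + 4.
Then branch requires (not (k + 2*w <= 3)) or store(buf, 1, u)[w] > k + 4; else branch requires (not (2*store(buf, 3, 2*k - 7)[u + 3] + k <= 1)) or store(buf, 3, 2*k - 7)[store(buf, 3, 2*k - 7)[u + 3] + 1] > k + 4.
Before the if: ((3*k > 3 -> 3*u < 3*buf[u] - 9) -> ((not (k + 2*w <= 3)) or store(buf, 1, u)[w] > k + 4)) and ((not (3*k > 3 -> 3*u < 3*buf[u] - 9)) -> ((not (2*store(buf, 3, 2*k - 7)[u + 3] + k <= 1)) or store(buf, 3, 2*k - 7)[store(buf, 3, 2*k - 7)[u + 3] + 1] > k + 4))
Before w := buf[k]: ((3*k > 3 -> 3*u < 3*buf[u] - 9) -> ((not (2*buf[k] + k <= 3)) or store(buf, 1, u)[buf[k]] > k + 4)) and ((not (3*k > 3 -> 3*u < 3*buf[u] - 9)) -> ((not (2*store(buf, 3, 2*k - 7)[u + 3] + k <= 1)) or store(buf, 3, 2*k - 7)[store(buf, 3, 2*k - 7)[u + 3] + 1] > k + 4))
Before skip: ((3*k > 3 -> 3*u < 3*buf[u] - 9) -> ((not (2*buf[k] + k <= 3)) or store(buf, 1, u)[buf[k]] > k + 4)) and ((not (3*k > 3 -> 3*u < 3*buf[u] - 9)) -> ((not (2*store(buf, 3, 2*k - 7)[u + 3] + k <= 1)) or store(buf, 3, 2*k - 7)[store(buf, 3, 2*k - 7)[u + 3] + 1] > k + 4))
Answer: WP = ((3*k > 3 -> 3*u < 3*buf[u] - 9) -> ((not (2*buf[k] + k <= 3)) or store(buf, 1, u)[buf[k]] > k + 4)) and ((not (3*k > 3 -> 3*u < 3*buf[u] - 9)) -> ((not (2*store(buf, 3, 2*k - 7)[u + 3] + k <= 1)) or store(buf, 3, 2*k - 7)[store(buf, 3, 2*k - 7)[u + 3] + 1] > k + 4))


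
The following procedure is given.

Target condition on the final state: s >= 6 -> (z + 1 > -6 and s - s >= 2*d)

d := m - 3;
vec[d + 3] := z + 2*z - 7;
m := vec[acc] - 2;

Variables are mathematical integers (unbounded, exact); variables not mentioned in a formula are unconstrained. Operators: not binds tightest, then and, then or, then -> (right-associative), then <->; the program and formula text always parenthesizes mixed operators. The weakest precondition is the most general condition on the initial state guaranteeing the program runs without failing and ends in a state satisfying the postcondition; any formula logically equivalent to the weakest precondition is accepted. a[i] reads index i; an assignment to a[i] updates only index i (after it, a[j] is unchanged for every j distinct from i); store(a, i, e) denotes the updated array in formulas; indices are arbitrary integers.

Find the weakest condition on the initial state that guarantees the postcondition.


Working backward. After the program, the postcondition s >= 6 -> (z + 1 > -6 and s - s >= 2*d) must hold; in canonical form it is s >= 6 -> (z > -7 and 2*d <= 0).
Before m := vec[acc] - 2: s >= 6 -> (z > -7 and 2*d <= 0)
Before vec[d + 3] := z + 2*z - 7: s >= 6 -> (z > -7 and 2*d <= 0)
Before d := m - 3: s >= 6 -> (z > -7 and 2*m <= 6)
Answer: WP = s >= 6 -> (z > -7 and 2*m <= 6)


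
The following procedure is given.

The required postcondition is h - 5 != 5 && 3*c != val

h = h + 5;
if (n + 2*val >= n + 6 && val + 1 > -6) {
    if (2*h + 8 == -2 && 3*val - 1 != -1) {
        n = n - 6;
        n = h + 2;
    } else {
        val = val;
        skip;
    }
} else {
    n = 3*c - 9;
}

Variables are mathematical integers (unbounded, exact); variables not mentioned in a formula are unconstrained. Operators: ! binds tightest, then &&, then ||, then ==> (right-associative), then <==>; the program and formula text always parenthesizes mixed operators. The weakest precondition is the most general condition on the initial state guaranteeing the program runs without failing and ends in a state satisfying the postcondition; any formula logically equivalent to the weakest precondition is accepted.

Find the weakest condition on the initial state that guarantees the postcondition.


Working backward. After the program, the postcondition h - 5 != 5 && 3*c != val must hold; in canonical form it is h != 10 && 3*c != val.
Then branch requires ((2*h == -10 && 3*val != 0) ==> (h != 10 && 3*c != val)) && ((!(2*h == -10 && 3*val != 0)) ==> (h != 10 && 3*c != val)); else branch requires h != 10 && 3*c != val.
Before the if: ((2*val >= 6 && val > -7) ==> (((2*h == -10 && 3*val != 0) ==> (h != 10 && 3*c != val)) && ((!(2*h == -10 && 3*val != 0)) ==> (h != 10 && 3*c != val)))) && ((!(2*val >= 6 && val > -7)) ==> (h != 10 && 3*c != val))
Before h := h + 5: ((2*val >= 6 && val > -7) ==> (((2*h == -20 && 3*val != 0) ==> (h != 5 && 3*c != val)) && ((!(2*h == -20 && 3*val != 0)) ==> (h != 5 && 3*c != val)))) && ((!(2*val >= 6 && val > -7)) ==> (h != 5 && 3*c != val))
Answer: WP = ((2*val >= 6 && val > -7) ==> (((2*h == -20 && 3*val != 0) ==> (h != 5 && 3*c != val)) && ((!(2*h == -20 && 3*val != 0)) ==> (h != 5 && 3*c != val)))) && ((!(2*val >= 6 && val > -7)) ==> (h != 5 && 3*c != val))


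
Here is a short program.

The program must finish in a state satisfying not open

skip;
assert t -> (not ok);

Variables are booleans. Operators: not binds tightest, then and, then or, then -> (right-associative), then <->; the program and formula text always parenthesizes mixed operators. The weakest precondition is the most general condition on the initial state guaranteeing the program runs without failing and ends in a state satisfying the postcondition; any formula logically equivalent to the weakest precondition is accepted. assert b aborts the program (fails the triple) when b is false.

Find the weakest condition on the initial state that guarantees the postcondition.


Working backward. After the program, not open must hold.
Before assert t -> (not ok): (t -> (not ok)) and (not open)
Before skip: (t -> (not ok)) and (not open)
Answer: WP = (t -> (not ok)) and (not open)


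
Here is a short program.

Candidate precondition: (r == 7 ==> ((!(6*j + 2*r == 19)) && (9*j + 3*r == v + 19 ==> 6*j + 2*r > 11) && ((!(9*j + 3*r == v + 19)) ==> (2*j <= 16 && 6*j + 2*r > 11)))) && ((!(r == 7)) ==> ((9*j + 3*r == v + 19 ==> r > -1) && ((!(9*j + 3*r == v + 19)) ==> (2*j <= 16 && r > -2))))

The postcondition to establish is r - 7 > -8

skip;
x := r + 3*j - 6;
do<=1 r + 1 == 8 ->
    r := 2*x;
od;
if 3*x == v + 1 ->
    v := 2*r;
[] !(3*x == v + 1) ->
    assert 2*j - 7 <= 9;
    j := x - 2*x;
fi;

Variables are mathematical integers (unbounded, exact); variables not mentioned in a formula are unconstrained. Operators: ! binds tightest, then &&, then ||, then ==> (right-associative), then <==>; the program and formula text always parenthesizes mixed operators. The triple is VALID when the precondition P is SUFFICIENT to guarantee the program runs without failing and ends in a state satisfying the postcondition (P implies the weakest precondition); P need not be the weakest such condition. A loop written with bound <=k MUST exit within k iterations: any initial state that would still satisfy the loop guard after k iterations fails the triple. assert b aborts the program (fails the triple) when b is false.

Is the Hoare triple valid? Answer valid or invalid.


Working backward. After the program, the postcondition r - 7 > -8 must hold; in canonical form it is r > -1.
Then branch requires r > -1; else branch requires 2*j <= 16 && r > -1.
Before the if: (3*x == v + 1 ==> r > -1) && ((!(3*x == v + 1)) ==> (2*j <= 16 && r > -1))
Before the loop (bound <=1), unroll the exhaustion recursion (WP_0 = exit-now case; WP_j = one more guarded iteration, up to j = 1):
  WP_0: (!(r == 7)) && (3*x == v + 1 ==> r > -1) && ((!(3*x == v + 1)) ==> (2*j <= 16 && r > -1))
  WP_1: (r == 7 ==> ((!(2*x == 7)) && (3*x == v + 1 ==> 2*x > -1) && ((!(3*x == v + 1)) ==> (2*j <= 16 && 2*x > -1)))) && ((!(r == 7)) ==> ((3*x == v + 1 ==> r > -1) && ((!(3*x == v + 1)) ==> (2*j <= 16 && r > -1))))
So before the loop: (r == 7 ==> ((!(2*x == 7)) && (3*x == v + 1 ==> 2*x > -1) && ((!(3*x == v + 1)) ==> (2*j <= 16 && 2*x > -1)))) && ((!(r == 7)) ==> ((3*x == v + 1 ==> r > -1) && ((!(3*x == v + 1)) ==> (2*j <= 16 && r > -1))))
Before x := r + 3*j - 6: (r == 7 ==> ((!(6*j + 2*r == 19)) && (9*j + 3*r == v + 19 ==> 6*j + 2*r > 11) && ((!(9*j + 3*r == v + 19)) ==> (2*j <= 16 && 6*j + 2*r > 11)))) && ((!(r == 7)) ==> ((9*j + 3*r == v + 19 ==> r > -1) && ((!(9*j + 3*r == v + 19)) ==> (2*j <= 16 && r > -1))))
Before skip: (r == 7 ==> ((!(6*j + 2*r == 19)) && (9*j + 3*r == v + 19 ==> 6*j + 2*r > 11) && ((!(9*j + 3*r == v + 19)) ==> (2*j <= 16 && 6*j + 2*r > 11)))) && ((!(r == 7)) ==> ((9*j + 3*r == v + 19 ==> r > -1) && ((!(9*j + 3*r == v + 19)) ==> (2*j <= 16 && r > -1))))
The weakest precondition is (r == 7 ==> ((!(6*j + 2*r == 19)) && (9*j + 3*r == v + 19 ==> 6*j + 2*r > 11) && ((!(9*j + 3*r == v + 19)) ==> (2*j <= 16 && 6*j + 2*r > 11)))) && ((!(r == 7)) ==> ((9*j + 3*r == v + 19 ==> r > -1) && ((!(9*j + 3*r == v + 19)) ==> (2*j <= 16 && r > -1)))).
Check whether (r == 7 ==> ((!(6*j + 2*r == 19)) && (9*j + 3*r == v + 19 ==> 6*j + 2*r > 11) && ((!(9*j + 3*r == v + 19)) ==> (2*j <= 16 && 6*j + 2*r > 11)))) && ((!(r == 7)) ==> ((9*j + 3*r == v + 19 ==> r > -1) && ((!(9*j + 3*r == v + 19)) ==> (2*j <= 16 && r > -2)))) implies it.
Countermodel: at the initial state j = 8, r = -1, v = 51, the precondition holds but the weakest precondition fails.
Answer: invalid


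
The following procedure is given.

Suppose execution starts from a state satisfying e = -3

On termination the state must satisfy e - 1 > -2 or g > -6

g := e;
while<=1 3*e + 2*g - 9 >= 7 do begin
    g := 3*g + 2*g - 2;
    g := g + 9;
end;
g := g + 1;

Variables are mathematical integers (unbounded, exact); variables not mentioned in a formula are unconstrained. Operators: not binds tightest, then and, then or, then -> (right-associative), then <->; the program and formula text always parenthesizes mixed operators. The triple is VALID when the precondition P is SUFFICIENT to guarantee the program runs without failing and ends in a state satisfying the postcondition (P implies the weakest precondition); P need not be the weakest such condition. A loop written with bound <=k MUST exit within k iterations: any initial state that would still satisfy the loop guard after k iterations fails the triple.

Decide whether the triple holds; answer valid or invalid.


Working backward. After the program, the postcondition e - 1 > -2 or g > -6 must hold; in canonical form it is e > -1 or g > -6.
Before g := g + 1: e > -1 or g > -7
Before the loop (bound <=1), unroll the exhaustion recursion (WP_0 = exit-now case; WP_j = one more guarded iteration, up to j = 1):
  WP_0: (not (3*e + 2*g >= 16)) and (e > -1 or g > -7)
  WP_1: (3*e + 2*g >= 16 -> ((not (3*e + 10*g >= 2)) and (e > -1 or 5*g > -14))) and ((not (3*e + 2*g >= 16)) -> (e > -1 or g > -7))
So before the loop: (3*e + 2*g >= 16 -> ((not (3*e + 10*g >= 2)) and (e > -1 or 5*g > -14))) and ((not (3*e + 2*g >= 16)) -> (e > -1 or g > -7))
Before g := e: (5*e >= 16 -> ((not (13*e >= 2)) and (e > -1 or 5*e > -14))) and ((not (5*e >= 16)) -> (e > -1 or e > -7))
The weakest precondition is (5*e >= 16 -> ((not (13*e >= 2)) and (e > -1 or 5*e > -14))) and ((not (5*e >= 16)) -> (e > -1 or e > -7)).
Check whether e = -3 implies it.
Every state satisfying the precondition satisfies the weakest precondition: the implication holds.
Answer: valid


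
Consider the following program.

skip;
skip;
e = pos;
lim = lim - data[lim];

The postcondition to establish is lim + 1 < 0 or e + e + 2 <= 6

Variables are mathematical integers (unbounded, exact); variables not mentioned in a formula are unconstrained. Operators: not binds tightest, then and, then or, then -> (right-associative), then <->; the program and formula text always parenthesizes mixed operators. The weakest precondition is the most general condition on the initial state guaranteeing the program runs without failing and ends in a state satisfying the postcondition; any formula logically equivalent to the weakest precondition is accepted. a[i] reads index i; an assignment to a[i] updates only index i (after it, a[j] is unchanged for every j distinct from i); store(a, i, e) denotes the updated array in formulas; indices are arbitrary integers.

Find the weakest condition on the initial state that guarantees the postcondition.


Working backward. After the program, the postcondition lim + 1 < 0 or e + e + 2 <= 6 must hold; in canonical form it is lim < -1 or 2*e <= 4.
Before lim := lim - data[lim]: lim < data[lim] - 1 or 2*e <= 4
Before e := pos: lim < data[lim] - 1 or 2*pos <= 4
Before skip: lim < data[lim] - 1 or 2*pos <= 4
Before skip: lim < data[lim] - 1 or 2*pos <= 4
Answer: WP = lim < data[lim] - 1 or 2*pos <= 4


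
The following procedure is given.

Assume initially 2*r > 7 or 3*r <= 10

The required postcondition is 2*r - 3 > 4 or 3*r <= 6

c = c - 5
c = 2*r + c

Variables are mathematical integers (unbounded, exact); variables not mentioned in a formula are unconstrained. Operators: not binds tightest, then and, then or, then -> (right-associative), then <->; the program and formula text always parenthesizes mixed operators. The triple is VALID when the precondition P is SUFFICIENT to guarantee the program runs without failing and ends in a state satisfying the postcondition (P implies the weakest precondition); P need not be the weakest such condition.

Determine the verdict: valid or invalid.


Working backward. After the program, the postcondition 2*r - 3 > 4 or 3*r <= 6 must hold; in canonical form it is 2*r > 7 or 3*r <= 6.
Before c := 2*r + c: 2*r > 7 or 3*r <= 6
Before c := c - 5: 2*r > 7 or 3*r <= 6
The weakest precondition is 2*r > 7 or 3*r <= 6.
Check whether 2*r > 7 or 3*r <= 10 implies it.
Countermodel: at the initial state r = 3, the precondition holds but the weakest precondition fails.
Answer: invalid


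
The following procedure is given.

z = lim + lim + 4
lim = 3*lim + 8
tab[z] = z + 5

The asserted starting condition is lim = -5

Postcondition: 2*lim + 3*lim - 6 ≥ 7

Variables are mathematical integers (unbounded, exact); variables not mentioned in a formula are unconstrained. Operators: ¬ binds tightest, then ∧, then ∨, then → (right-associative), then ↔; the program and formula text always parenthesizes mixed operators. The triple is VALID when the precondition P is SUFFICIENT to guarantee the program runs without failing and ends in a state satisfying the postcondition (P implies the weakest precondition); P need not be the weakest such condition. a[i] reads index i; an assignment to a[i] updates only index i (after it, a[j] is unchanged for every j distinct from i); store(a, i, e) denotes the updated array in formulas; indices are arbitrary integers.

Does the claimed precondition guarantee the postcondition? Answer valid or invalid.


Working backward. After the program, the postcondition 2*lim + 3*lim - 6 ≥ 7 must hold; in canonical form it is 5*lim ≥ 13.
Before tab[z] := z + 5: 5*lim ≥ 13
Before lim := 3*lim + 8: 15*lim ≥ -27
Before z := lim + lim + 4: 15*lim ≥ -27
The weakest precondition is 15*lim ≥ -27.
Check whether lim = -5 implies it.
Countermodel: at the initial state lim = -5, the precondition holds but the weakest precondition fails.
Answer: invalid


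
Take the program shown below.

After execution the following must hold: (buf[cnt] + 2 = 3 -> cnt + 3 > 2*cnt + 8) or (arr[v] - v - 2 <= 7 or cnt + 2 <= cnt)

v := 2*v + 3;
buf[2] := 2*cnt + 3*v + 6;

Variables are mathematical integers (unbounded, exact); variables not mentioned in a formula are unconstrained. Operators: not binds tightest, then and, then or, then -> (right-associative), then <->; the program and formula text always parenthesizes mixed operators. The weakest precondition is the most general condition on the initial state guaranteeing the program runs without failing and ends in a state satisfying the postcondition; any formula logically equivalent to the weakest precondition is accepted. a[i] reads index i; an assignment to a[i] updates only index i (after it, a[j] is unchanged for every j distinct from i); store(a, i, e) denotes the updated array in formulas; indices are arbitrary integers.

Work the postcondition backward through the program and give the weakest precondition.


Working backward. After the program, the postcondition (buf[cnt] + 2 = 3 -> cnt + 3 > 2*cnt + 8) or (arr[v] - v - 2 <= 7 or cnt + 2 <= cnt) must hold; in canonical form it is (buf[cnt] = 1 -> cnt < -5) or arr[v] <= v + 9.
Before buf[2] := 2*cnt + 3*v + 6: (store(buf, 2, 2*cnt + 3*v + 6)[cnt] = 1 -> cnt < -5) or arr[v] <= v + 9
Before v := 2*v + 3: (store(buf, 2, 2*cnt + 6*v + 15)[cnt] = 1 -> cnt < -5) or arr[2*v + 3] <= 2*v + 12
Answer: WP = (store(buf, 2, 2*cnt + 6*v + 15)[cnt] = 1 -> cnt < -5) or arr[2*v + 3] <= 2*v + 12


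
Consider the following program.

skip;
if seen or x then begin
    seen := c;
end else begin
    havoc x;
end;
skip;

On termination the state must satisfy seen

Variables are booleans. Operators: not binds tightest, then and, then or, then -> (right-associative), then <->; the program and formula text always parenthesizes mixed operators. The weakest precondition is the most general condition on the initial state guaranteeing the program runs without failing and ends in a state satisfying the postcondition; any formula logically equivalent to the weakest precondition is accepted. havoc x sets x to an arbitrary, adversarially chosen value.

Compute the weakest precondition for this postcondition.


Working backward. After the program, seen must hold.
Before skip: seen
Then branch requires c; else branch requires seen.
Before the if: ((seen or x) -> c) and ((not (seen or x)) -> seen)
Before skip: ((seen or x) -> c) and ((not (seen or x)) -> seen)
Answer: WP = ((seen or x) -> c) and ((not (seen or x)) -> seen)


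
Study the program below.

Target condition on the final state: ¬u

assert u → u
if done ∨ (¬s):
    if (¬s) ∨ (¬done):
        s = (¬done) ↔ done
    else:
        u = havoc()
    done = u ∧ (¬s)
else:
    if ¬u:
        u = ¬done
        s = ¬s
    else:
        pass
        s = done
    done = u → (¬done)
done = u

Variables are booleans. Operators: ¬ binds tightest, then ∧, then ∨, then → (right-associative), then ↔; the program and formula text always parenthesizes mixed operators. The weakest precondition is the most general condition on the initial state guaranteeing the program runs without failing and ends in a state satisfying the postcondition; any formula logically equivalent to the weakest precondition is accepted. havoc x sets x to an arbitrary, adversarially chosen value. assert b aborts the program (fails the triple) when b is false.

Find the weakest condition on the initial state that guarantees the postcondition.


Working backward. After the program, ¬u must hold.
Before done := u: ¬u
Then branch requires (((¬s) ∨ (¬done)) → (¬u)) ∧ ((¬s) ∨ (¬done)); else branch requires ((¬u) → done) ∧ (u → (¬u)).
Before the if: ((done ∨ (¬s)) → ((((¬s) ∨ (¬done)) → (¬u)) ∧ ((¬s) ∨ (¬done)))) ∧ ((¬(done ∨ (¬s))) → (((¬u) → done) ∧ (u → (¬u))))
Before assert u → u: ((done ∨ (¬s)) → ((((¬s) ∨ (¬done)) → (¬u)) ∧ ((¬s) ∨ (¬done)))) ∧ ((¬(done ∨ (¬s))) → (((¬u) → done) ∧ (u → (¬u))))
Answer: WP = ((done ∨ (¬s)) → ((((¬s) ∨ (¬done)) → (¬u)) ∧ ((¬s) ∨ (¬done)))) ∧ ((¬(done ∨ (¬s))) → (((¬u) → done) ∧ (u → (¬u))))


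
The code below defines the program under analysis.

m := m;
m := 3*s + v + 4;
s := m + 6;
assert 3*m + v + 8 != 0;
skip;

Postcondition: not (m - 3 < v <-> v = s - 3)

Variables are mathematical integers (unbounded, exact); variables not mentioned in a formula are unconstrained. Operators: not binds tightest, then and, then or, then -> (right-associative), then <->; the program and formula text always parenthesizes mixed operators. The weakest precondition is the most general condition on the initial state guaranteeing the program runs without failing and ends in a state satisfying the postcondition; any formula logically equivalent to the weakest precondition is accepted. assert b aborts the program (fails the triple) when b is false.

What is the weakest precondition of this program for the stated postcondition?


Working backward. After the program, the postcondition not (m - 3 < v <-> v = s - 3) must hold; in canonical form it is not (m < v + 3 <-> v = s - 3).
Before skip: not (m < v + 3 <-> v = s - 3)
Before assert 3*m + v + 8 != 0: 3*m + v != -8 and (not (m < v + 3 <-> v = s - 3))
Before s := m + 6: 3*m + v != -8 and (not (m < v + 3 <-> v = m + 3))
Before m := 3*s + v + 4: 9*s + 4*v != -20 and (not (3*s < -1 <-> 3*s = -7))
Before m := m: 9*s + 4*v != -20 and (not (3*s < -1 <-> 3*s = -7))
Answer: WP = 9*s + 4*v != -20 and (not (3*s < -1 <-> 3*s = -7))


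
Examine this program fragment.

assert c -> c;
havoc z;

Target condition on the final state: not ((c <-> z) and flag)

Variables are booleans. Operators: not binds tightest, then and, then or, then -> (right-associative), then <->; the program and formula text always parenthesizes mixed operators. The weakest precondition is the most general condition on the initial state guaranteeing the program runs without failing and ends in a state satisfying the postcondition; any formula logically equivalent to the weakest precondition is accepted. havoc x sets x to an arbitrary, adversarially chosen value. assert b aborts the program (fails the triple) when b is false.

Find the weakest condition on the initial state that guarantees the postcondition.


Working backward. After the program, not ((c <-> z) and flag) must hold.
Before havoc z: (not (c and flag)) and (not ((not c) and flag))
Before assert c -> c: (not (c and flag)) and (not ((not c) and flag))
Answer: WP = (not (c and flag)) and (not ((not c) and flag))


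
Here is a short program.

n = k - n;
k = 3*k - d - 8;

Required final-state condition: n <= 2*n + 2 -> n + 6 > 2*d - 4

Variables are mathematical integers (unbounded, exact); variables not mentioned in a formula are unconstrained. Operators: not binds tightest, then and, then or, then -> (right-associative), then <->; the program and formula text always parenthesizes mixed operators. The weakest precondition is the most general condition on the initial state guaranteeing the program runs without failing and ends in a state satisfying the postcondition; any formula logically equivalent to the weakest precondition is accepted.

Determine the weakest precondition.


Working backward. After the program, the postcondition n <= 2*n + 2 -> n + 6 > 2*d - 4 must hold; in canonical form it is n >= -2 -> n > 2*d - 10.
Before k := 3*k - d - 8: n >= -2 -> n > 2*d - 10
Before n := k - n: k >= n - 2 -> k > 2*d + n - 10
Answer: WP = k >= n - 2 -> k > 2*d + n - 10


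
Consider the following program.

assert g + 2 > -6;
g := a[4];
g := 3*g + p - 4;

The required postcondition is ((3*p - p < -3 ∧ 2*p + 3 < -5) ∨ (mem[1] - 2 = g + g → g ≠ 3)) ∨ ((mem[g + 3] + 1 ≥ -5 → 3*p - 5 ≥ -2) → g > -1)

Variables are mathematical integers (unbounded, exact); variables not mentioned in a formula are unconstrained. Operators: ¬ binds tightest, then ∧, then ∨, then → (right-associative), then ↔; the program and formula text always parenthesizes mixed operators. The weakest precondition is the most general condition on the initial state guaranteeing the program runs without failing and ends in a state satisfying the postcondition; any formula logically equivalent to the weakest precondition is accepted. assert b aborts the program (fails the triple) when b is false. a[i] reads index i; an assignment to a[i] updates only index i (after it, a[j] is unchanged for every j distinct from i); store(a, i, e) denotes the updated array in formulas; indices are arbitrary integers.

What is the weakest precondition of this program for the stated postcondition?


Working backward. After the program, the postcondition ((3*p - p < -3 ∧ 2*p + 3 < -5) ∨ (mem[1] - 2 = g + g → g ≠ 3)) ∨ ((mem[g + 3] + 1 ≥ -5 → 3*p - 5 ≥ -2) → g > -1) must hold; in canonical form it is (2*p < -3 ∧ 2*p < -8) ∨ (mem[1] = 2*g + 2 → g ≠ 3) ∨ ((mem[g + 3] ≥ -6 → 3*p ≥ 3) → g > -1).
Before g := 3*g + p - 4: (2*p < -3 ∧ 2*p < -8) ∨ (mem[1] = 6*g + 2*p - 6 → 3*g + p ≠ 7) ∨ ((mem[3*g + p - 1] ≥ -6 → 3*p ≥ 3) → 3*g + p > 3)
Before g := a[4]: (2*p < -3 ∧ 2*p < -8) ∨ (mem[1] = 6*a[4] + 2*p - 6 → 3*a[4] + p ≠ 7) ∨ ((mem[3*a[4] + p - 1] ≥ -6 → 3*p ≥ 3) → 3*a[4] + p > 3)
Before assert g + 2 > -6: g > -8 ∧ ((2*p < -3 ∧ 2*p < -8) ∨ (mem[1] = 6*a[4] + 2*p - 6 → 3*a[4] + p ≠ 7) ∨ ((mem[3*a[4] + p - 1] ≥ -6 → 3*p ≥ 3) → 3*a[4] + p > 3))
Answer: WP = g > -8 ∧ ((2*p < -3 ∧ 2*p < -8) ∨ (mem[1] = 6*a[4] + 2*p - 6 → 3*a[4] + p ≠ 7) ∨ ((mem[3*a[4] + p - 1] ≥ -6 → 3*p ≥ 3) → 3*a[4] + p > 3))


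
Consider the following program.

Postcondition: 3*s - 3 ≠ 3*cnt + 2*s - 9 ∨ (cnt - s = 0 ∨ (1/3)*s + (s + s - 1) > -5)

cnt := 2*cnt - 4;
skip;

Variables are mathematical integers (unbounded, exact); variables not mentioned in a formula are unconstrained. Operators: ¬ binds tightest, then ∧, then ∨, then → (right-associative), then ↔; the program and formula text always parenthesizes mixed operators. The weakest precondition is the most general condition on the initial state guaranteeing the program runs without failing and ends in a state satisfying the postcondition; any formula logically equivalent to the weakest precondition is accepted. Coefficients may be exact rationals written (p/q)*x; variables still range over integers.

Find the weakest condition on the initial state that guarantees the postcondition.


Working backward. After the program, the postcondition 3*s - 3 ≠ 3*cnt + 2*s - 9 ∨ (cnt - s = 0 ∨ (1/3)*s + (s + s - 1) > -5) must hold; in canonical form it is s ≠ 3*cnt - 6 ∨ cnt = s ∨ (7/3)*s > -4.
Before skip: s ≠ 3*cnt - 6 ∨ cnt = s ∨ (7/3)*s > -4
Before cnt := 2*cnt - 4: s ≠ 6*cnt - 18 ∨ 2*cnt = s + 4 ∨ (7/3)*s > -4
Answer: WP = s ≠ 6*cnt - 18 ∨ 2*cnt = s + 4 ∨ (7/3)*s > -4
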